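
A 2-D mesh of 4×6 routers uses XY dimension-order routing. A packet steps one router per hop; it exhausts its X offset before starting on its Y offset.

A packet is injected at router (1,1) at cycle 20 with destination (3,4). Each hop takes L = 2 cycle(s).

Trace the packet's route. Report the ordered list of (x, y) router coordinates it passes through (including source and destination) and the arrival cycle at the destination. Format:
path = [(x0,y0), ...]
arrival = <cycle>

  0. router=(1,1) cycle=20 (inject)
  1. router=(2,1) cycle=22 dir=E
  2. router=(3,1) cycle=24 dir=E
  3. router=(3,2) cycle=26 dir=N
  4. router=(3,3) cycle=28 dir=N
  5. router=(3,4) cycle=30 dir=N

path = [(1,1), (2,1), (3,1), (3,2), (3,3), (3,4)]
arrival = 30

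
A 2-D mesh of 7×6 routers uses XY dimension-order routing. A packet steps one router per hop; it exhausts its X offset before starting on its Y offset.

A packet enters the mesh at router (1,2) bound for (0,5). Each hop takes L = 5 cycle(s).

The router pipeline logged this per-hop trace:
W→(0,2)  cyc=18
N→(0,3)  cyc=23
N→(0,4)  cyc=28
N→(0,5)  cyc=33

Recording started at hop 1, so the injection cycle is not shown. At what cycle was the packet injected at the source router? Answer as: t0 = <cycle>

t0 = 13

cyc[1] = 18 and cyc[k] = t0 + k·L for every k.
Subtract one hop: t0 = 18 − 5 = 13.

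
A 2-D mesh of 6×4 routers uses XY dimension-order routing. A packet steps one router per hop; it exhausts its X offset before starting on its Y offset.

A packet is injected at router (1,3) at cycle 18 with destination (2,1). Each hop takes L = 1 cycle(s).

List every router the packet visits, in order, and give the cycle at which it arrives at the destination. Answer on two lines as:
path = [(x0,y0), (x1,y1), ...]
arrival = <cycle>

path = [(1,3), (2,3), (2,2), (2,1)]
arrival = 21

[0] x=1 y=3 t=18
[1] x=2 y=3 t=19 →E
[2] x=2 y=2 t=20 →S
[3] x=2 y=1 t=21 →S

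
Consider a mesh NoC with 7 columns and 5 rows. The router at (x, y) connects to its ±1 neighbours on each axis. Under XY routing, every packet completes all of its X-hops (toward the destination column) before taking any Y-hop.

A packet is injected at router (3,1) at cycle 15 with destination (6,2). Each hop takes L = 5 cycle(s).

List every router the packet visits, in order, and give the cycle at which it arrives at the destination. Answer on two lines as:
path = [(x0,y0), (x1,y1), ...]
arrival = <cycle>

path = [(3,1), (4,1), (5,1), (6,1), (6,2)]
arrival = 35

  0. router=(3,1) cycle=15 (inject)
  1. router=(4,1) cycle=20 dir=E
  2. router=(5,1) cycle=25 dir=E
  3. router=(6,1) cycle=30 dir=E
  4. router=(6,2) cycle=35 dir=N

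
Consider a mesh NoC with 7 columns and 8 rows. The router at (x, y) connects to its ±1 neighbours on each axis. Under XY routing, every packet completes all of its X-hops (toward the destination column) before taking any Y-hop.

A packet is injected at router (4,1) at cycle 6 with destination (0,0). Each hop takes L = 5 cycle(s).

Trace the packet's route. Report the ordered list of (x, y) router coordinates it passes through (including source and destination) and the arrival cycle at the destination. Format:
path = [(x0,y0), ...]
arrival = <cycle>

path = [(4,1), (3,1), (2,1), (1,1), (0,1), (0,0)]
arrival = 31

  0. router=(4,1) cycle=6 (inject)
  1. router=(3,1) cycle=11 dir=W
  2. router=(2,1) cycle=16 dir=W
  3. router=(1,1) cycle=21 dir=W
  4. router=(0,1) cycle=26 dir=W
  5. router=(0,0) cycle=31 dir=S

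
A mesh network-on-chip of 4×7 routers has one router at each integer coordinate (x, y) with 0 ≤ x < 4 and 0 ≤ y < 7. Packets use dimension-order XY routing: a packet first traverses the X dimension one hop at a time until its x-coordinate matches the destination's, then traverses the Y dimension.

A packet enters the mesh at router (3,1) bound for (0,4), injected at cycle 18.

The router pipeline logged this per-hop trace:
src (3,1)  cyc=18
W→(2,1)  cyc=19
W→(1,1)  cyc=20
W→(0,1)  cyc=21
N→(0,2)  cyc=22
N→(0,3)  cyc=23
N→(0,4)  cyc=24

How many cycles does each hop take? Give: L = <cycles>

From hop 0 (18) to hop 1 (19): +1 cycles.
Per-hop latency L = Δcyc = 1.

L = 1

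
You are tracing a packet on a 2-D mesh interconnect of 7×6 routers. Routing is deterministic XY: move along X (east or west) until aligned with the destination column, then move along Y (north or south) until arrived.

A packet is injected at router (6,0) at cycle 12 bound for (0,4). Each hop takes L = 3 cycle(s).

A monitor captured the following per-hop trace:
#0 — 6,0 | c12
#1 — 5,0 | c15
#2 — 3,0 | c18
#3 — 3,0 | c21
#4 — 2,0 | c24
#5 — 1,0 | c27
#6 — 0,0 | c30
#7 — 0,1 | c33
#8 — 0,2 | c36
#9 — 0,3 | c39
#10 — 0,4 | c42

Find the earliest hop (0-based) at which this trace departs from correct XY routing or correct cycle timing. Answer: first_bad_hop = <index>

[1] (-1,+0) / 3c ⇒ ok
[2] (-2,+0) / 3c ⇒ BAD: non-unit step

first_bad_hop = 2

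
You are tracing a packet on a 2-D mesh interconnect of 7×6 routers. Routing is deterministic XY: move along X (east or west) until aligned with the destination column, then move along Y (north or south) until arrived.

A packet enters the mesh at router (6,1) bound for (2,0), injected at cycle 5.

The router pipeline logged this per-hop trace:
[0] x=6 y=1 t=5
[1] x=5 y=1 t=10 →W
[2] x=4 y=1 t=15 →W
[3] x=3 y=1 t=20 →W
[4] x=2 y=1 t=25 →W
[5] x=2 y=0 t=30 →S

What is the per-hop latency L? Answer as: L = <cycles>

L = 5

Δcyc across hop 0→1: 10 − 5 = 5.
One hop costs L cycles, so L = 5.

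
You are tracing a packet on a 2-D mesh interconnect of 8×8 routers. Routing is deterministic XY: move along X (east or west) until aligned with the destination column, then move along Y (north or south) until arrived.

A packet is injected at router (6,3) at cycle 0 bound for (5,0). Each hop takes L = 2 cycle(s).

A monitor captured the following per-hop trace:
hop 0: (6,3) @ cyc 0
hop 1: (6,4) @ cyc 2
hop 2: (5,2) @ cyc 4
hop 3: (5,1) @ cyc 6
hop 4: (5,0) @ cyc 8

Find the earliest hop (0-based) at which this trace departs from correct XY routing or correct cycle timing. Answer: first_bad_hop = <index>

hop 1: step (+0,+1), +2 cyc — BAD: Y-move but x=6≠5

first_bad_hop = 1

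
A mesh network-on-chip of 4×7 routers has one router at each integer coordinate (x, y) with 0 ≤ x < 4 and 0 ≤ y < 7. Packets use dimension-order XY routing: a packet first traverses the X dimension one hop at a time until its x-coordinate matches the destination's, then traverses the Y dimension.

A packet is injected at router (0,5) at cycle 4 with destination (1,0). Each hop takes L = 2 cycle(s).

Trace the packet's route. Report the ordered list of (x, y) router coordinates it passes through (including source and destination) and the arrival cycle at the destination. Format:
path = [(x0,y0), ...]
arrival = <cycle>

path = [(0,5), (1,5), (1,4), (1,3), (1,2), (1,1), (1,0)]
arrival = 16

#0 — 0,5 | c4
#1 — 1,5 | c6 | E
#2 — 1,4 | c8 | S
#3 — 1,3 | c10 | S
#4 — 1,2 | c12 | S
#5 — 1,1 | c14 | S
#6 — 1,0 | c16 | S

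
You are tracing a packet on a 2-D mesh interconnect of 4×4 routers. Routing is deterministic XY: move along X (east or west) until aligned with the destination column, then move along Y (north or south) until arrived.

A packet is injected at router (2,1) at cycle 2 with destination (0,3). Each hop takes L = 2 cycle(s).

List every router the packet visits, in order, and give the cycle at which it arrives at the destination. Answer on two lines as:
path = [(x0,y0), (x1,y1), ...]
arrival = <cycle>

[0] x=2 y=1 t=2
[1] x=1 y=1 t=4 →W
[2] x=0 y=1 t=6 →W
[3] x=0 y=2 t=8 →N
[4] x=0 y=3 t=10 →N

path = [(2,1), (1,1), (0,1), (0,2), (0,3)]
arrival = 10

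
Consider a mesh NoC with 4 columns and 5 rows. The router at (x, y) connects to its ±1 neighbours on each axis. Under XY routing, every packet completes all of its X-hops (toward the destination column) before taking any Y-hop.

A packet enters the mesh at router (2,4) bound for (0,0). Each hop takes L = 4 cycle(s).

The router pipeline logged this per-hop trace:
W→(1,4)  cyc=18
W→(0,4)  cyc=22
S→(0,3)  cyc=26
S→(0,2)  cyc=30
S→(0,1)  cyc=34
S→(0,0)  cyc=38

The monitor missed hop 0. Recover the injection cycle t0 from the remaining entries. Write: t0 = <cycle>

t0 = 14

The first recorded entry is hop 1 at cycle 18.
Therefore t0 = 18 − L = 14.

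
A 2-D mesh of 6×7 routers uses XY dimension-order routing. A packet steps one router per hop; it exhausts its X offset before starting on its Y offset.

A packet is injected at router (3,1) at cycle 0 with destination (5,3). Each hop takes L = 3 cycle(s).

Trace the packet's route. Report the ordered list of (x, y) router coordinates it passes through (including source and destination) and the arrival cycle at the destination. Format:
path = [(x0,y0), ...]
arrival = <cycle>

path = [(3,1), (4,1), (5,1), (5,2), (5,3)]
arrival = 12

#0 — 3,1 | c0
#1 — 4,1 | c3 | E
#2 — 5,1 | c6 | E
#3 — 5,2 | c9 | N
#4 — 5,3 | c12 | N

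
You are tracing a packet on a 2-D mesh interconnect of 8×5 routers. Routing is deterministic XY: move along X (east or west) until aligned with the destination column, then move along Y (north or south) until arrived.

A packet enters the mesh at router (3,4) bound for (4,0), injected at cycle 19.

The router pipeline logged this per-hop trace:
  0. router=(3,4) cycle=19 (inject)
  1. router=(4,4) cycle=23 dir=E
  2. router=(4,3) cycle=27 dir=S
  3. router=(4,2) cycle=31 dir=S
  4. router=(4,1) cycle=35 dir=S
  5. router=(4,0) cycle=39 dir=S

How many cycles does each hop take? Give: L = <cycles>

L = 4

Between hops 0 and 1 the cycle counter advances 23 − 19 = 4.
Per-hop latency L = Δcyc = 4.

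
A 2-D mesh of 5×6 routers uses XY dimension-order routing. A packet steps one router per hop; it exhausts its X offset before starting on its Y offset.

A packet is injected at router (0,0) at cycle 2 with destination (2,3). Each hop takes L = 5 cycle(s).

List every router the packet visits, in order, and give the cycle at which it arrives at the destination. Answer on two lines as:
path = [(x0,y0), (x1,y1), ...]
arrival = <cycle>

  0. router=(0,0) cycle=2 (inject)
  1. router=(1,0) cycle=7 dir=E
  2. router=(2,0) cycle=12 dir=E
  3. router=(2,1) cycle=17 dir=N
  4. router=(2,2) cycle=22 dir=N
  5. router=(2,3) cycle=27 dir=N

path = [(0,0), (1,0), (2,0), (2,1), (2,2), (2,3)]
arrival = 27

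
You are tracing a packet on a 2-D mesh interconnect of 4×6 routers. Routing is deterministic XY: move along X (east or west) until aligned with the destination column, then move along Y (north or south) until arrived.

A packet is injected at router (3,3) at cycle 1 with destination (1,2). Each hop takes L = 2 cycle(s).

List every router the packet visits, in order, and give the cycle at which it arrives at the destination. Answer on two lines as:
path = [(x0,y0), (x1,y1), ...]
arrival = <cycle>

path = [(3,3), (2,3), (1,3), (1,2)]
arrival = 7

[0] x=3 y=3 t=1
[1] x=2 y=3 t=3 →W
[2] x=1 y=3 t=5 →W
[3] x=1 y=2 t=7 →S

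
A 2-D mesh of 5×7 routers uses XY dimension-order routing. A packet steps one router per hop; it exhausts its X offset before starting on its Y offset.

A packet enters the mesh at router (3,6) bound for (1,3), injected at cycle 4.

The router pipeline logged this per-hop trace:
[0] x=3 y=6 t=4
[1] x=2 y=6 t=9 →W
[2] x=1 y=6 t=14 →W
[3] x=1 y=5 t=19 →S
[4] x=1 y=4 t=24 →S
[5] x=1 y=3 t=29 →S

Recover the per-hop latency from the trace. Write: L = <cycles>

L = 5

Between hops 0 and 1 the cycle counter advances 9 − 4 = 5.
Per-hop latency L = Δcyc = 5.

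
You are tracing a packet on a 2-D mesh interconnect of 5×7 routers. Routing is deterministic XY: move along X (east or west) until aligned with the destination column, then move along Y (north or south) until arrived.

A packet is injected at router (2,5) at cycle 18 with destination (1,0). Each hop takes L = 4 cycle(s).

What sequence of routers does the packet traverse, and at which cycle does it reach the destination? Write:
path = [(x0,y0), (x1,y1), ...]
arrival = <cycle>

hop 0: (2,5) @ cyc 18
hop 1: (1,5) @ cyc 22  [W]
hop 2: (1,4) @ cyc 26  [S]
hop 3: (1,3) @ cyc 30  [S]
hop 4: (1,2) @ cyc 34  [S]
hop 5: (1,1) @ cyc 38  [S]
hop 6: (1,0) @ cyc 42  [S]

path = [(2,5), (1,5), (1,4), (1,3), (1,2), (1,1), (1,0)]
arrival = 42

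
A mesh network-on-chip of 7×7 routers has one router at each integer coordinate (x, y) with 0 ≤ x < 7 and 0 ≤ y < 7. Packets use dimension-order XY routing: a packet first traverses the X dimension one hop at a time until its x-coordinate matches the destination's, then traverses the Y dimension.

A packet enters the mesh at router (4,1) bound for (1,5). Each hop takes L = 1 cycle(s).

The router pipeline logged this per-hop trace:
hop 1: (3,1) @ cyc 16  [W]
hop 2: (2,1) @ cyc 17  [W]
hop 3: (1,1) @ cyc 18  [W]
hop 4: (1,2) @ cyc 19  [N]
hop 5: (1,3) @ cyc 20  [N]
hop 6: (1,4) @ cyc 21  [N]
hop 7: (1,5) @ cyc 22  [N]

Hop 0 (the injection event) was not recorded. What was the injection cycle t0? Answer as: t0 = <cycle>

At hop 1 the cycle is 16; in general cyc_k = t0 + kL.
Therefore t0 = 16 − L = 15.

t0 = 15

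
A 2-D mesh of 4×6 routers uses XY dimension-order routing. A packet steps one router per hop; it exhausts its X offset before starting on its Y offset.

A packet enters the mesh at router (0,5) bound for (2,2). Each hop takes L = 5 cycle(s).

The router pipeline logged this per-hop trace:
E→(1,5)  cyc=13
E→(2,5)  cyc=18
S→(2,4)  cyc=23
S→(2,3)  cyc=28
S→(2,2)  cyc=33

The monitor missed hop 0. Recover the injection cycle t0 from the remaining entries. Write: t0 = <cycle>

t0 = 8

cyc[1] = 13 and cyc[k] = t0 + k·L for every k.
t0 = cyc[1] − L = 13 − 5 = 8.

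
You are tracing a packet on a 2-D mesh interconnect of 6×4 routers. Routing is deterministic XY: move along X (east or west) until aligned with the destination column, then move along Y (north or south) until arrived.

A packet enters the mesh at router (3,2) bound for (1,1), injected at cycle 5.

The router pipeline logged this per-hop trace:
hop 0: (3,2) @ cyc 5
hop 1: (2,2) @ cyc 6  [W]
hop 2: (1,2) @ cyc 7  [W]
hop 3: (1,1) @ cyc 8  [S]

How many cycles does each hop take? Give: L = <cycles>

L = 1

From hop 0 (5) to hop 1 (6): +1 cycles.
One hop costs L cycles, so L = 1.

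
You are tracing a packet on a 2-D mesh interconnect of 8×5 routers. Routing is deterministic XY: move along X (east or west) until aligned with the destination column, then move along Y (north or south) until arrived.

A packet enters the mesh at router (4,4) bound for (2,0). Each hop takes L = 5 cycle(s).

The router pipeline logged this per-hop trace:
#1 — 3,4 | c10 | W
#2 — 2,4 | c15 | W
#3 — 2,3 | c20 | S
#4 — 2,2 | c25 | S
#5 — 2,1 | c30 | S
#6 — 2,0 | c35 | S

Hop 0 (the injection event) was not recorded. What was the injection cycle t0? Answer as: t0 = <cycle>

cyc[1] = 10 and cyc[k] = t0 + k·L for every k.
Subtract one hop: t0 = 10 − 5 = 5.

t0 = 5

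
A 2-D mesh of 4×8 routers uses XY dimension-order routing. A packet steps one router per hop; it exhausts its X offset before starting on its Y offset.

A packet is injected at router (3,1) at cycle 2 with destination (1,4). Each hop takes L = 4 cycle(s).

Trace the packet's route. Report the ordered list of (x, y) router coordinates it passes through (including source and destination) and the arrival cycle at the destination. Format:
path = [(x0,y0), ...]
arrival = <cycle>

path = [(3,1), (2,1), (1,1), (1,2), (1,3), (1,4)]
arrival = 22

  0. router=(3,1) cycle=2 (inject)
  1. router=(2,1) cycle=6 dir=W
  2. router=(1,1) cycle=10 dir=W
  3. router=(1,2) cycle=14 dir=N
  4. router=(1,3) cycle=18 dir=N
  5. router=(1,4) cycle=22 dir=N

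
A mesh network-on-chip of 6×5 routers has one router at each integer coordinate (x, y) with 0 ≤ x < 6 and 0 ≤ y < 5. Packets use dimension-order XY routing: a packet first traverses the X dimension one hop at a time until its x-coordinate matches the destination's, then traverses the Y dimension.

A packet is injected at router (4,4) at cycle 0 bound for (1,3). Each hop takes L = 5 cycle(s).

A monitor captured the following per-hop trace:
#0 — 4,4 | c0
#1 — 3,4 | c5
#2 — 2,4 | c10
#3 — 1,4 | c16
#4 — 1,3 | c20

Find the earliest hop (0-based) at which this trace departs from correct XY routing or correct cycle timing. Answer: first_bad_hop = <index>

first_bad_hop = 3

hop 1: step (-1,+0), +5 cyc — ok
hop 2: step (-1,+0), +5 cyc — ok
hop 3: step (-1,+0), +6 cyc — BAD: Δcyc=6≠L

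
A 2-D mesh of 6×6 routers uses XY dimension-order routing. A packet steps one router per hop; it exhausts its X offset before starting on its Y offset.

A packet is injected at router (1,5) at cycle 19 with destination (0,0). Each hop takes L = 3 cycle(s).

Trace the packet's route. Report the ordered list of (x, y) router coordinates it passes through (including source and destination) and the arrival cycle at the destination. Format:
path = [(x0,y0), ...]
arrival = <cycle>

#0 — 1,5 | c19
#1 — 0,5 | c22 | W
#2 — 0,4 | c25 | S
#3 — 0,3 | c28 | S
#4 — 0,2 | c31 | S
#5 — 0,1 | c34 | S
#6 — 0,0 | c37 | S

path = [(1,5), (0,5), (0,4), (0,3), (0,2), (0,1), (0,0)]
arrival = 37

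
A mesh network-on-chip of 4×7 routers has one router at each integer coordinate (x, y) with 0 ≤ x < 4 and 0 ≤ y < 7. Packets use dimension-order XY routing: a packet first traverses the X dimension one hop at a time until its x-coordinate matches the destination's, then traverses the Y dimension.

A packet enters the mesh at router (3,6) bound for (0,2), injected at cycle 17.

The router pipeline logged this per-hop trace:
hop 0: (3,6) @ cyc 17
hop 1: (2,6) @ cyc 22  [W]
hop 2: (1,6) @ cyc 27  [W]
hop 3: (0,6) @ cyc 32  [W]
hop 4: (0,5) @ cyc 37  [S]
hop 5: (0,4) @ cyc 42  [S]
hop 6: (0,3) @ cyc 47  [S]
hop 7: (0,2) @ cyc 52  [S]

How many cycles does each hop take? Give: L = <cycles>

Between hops 0 and 1 the cycle counter advances 22 − 17 = 5.
One hop costs L cycles, so L = 5.

L = 5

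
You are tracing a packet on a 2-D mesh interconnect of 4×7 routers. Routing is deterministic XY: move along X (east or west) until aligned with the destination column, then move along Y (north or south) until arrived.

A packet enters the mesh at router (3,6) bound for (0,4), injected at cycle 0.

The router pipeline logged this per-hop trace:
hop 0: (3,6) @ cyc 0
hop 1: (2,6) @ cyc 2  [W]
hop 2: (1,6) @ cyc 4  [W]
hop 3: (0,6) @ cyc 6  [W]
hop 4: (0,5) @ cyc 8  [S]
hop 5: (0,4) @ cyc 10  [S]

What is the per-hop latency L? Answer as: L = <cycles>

cyc[1] − cyc[0] = 2 − 0 = 2.
Per-hop latency L = Δcyc = 2.

L = 2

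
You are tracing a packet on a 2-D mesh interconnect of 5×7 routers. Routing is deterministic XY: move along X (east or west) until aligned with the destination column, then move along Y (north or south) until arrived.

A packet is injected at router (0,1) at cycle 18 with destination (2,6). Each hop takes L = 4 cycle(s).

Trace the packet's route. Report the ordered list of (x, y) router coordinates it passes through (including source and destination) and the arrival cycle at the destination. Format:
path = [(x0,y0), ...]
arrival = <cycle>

path = [(0,1), (1,1), (2,1), (2,2), (2,3), (2,4), (2,5), (2,6)]
arrival = 46

src (0,1)  cyc=18
E→(1,1)  cyc=22
E→(2,1)  cyc=26
N→(2,2)  cyc=30
N→(2,3)  cyc=34
N→(2,4)  cyc=38
N→(2,5)  cyc=42
N→(2,6)  cyc=46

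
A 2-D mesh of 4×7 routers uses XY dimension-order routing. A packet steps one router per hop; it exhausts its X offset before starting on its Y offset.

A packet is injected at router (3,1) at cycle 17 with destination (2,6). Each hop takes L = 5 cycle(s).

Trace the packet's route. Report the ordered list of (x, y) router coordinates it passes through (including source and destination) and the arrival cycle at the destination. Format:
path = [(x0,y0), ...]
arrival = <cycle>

#0 — 3,1 | c17
#1 — 2,1 | c22 | W
#2 — 2,2 | c27 | N
#3 — 2,3 | c32 | N
#4 — 2,4 | c37 | N
#5 — 2,5 | c42 | N
#6 — 2,6 | c47 | N

path = [(3,1), (2,1), (2,2), (2,3), (2,4), (2,5), (2,6)]
arrival = 47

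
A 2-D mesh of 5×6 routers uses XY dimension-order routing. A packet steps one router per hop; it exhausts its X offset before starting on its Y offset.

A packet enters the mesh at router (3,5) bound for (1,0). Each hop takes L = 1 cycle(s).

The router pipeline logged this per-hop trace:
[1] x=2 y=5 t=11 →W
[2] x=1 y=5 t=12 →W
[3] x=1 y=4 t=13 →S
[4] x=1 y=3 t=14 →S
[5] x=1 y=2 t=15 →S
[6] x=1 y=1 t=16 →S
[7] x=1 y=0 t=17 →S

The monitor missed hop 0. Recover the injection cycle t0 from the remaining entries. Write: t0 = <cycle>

Hop 1 reached at cycle 11; hop k is at t0 + k·L.
Therefore t0 = 11 − L = 10.

t0 = 10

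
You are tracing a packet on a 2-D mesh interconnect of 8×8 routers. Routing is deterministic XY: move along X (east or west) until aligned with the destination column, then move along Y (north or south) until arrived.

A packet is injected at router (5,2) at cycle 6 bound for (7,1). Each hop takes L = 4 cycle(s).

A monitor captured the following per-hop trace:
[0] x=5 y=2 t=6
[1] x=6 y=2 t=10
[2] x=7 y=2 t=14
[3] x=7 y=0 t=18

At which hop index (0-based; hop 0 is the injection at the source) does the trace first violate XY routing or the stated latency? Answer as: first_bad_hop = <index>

check 1→ d=(1,0) cyc+4: ok
check 2→ d=(1,0) cyc+4: ok
check 3→ d=(0,-2) cyc+4: BAD: non-unit step

first_bad_hop = 3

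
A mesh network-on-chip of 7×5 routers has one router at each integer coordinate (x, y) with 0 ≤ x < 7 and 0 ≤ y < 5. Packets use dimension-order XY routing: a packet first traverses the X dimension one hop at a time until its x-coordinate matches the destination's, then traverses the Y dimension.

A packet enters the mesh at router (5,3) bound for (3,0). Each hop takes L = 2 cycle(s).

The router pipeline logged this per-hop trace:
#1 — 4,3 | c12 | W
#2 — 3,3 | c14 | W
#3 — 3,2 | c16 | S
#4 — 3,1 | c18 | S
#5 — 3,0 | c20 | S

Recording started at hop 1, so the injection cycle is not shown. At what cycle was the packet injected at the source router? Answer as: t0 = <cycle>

The first recorded entry is hop 1 at cycle 12.
So t0 = 12 − 1·2 = 10.

t0 = 10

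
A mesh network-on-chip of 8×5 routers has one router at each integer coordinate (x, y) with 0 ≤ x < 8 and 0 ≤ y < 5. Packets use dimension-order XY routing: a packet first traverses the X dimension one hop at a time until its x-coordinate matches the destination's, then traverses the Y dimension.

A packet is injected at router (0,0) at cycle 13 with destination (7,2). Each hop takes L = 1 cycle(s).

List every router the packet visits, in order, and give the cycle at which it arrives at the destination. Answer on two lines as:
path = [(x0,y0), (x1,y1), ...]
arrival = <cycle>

path = [(0,0), (1,0), (2,0), (3,0), (4,0), (5,0), (6,0), (7,0), (7,1), (7,2)]
arrival = 22

src (0,0)  cyc=13
E→(1,0)  cyc=14
E→(2,0)  cyc=15
E→(3,0)  cyc=16
E→(4,0)  cyc=17
E→(5,0)  cyc=18
E→(6,0)  cyc=19
E→(7,0)  cyc=20
N→(7,1)  cyc=21
N→(7,2)  cyc=22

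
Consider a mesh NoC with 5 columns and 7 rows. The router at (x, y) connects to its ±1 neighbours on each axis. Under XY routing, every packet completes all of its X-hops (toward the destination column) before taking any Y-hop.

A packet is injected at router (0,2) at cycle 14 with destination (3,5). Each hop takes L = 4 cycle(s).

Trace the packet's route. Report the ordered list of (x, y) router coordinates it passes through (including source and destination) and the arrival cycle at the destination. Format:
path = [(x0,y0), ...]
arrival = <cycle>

path = [(0,2), (1,2), (2,2), (3,2), (3,3), (3,4), (3,5)]
arrival = 38

src (0,2)  cyc=14
E→(1,2)  cyc=18
E→(2,2)  cyc=22
E→(3,2)  cyc=26
N→(3,3)  cyc=30
N→(3,4)  cyc=34
N→(3,5)  cyc=38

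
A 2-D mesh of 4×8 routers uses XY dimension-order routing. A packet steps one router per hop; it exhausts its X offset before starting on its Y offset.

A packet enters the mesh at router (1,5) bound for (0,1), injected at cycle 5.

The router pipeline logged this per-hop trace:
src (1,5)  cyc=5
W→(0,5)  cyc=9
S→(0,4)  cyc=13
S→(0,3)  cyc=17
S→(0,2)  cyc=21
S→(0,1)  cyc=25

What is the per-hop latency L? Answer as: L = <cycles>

L = 4

From hop 0 (5) to hop 1 (9): +4 cycles.
That increment is L by definition: L = 4.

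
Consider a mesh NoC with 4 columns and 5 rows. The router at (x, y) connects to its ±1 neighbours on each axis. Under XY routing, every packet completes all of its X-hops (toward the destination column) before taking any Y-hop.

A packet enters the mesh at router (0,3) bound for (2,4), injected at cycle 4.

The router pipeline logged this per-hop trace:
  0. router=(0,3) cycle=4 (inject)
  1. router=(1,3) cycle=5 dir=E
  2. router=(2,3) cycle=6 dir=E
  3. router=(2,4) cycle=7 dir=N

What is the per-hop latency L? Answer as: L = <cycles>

From hop 0 (4) to hop 1 (5): +1 cycles.
Each hop adds L, hence L = 1.

L = 1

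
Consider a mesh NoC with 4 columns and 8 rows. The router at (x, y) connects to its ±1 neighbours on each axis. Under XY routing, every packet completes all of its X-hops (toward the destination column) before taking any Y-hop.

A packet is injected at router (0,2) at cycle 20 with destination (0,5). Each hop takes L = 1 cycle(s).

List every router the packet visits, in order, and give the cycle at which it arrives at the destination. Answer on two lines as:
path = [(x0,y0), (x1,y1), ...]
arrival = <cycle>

  0. router=(0,2) cycle=20 (inject)
  1. router=(0,3) cycle=21 dir=N
  2. router=(0,4) cycle=22 dir=N
  3. router=(0,5) cycle=23 dir=N

path = [(0,2), (0,3), (0,4), (0,5)]
arrival = 23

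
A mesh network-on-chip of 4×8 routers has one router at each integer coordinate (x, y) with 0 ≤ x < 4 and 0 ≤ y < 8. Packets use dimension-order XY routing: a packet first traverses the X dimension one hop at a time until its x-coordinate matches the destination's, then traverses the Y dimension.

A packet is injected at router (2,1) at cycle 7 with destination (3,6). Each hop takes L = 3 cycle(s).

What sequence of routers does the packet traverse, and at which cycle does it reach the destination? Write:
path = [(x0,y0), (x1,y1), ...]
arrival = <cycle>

path = [(2,1), (3,1), (3,2), (3,3), (3,4), (3,5), (3,6)]
arrival = 25

  0. router=(2,1) cycle=7 (inject)
  1. router=(3,1) cycle=10 dir=E
  2. router=(3,2) cycle=13 dir=N
  3. router=(3,3) cycle=16 dir=N
  4. router=(3,4) cycle=19 dir=N
  5. router=(3,5) cycle=22 dir=N
  6. router=(3,6) cycle=25 dir=N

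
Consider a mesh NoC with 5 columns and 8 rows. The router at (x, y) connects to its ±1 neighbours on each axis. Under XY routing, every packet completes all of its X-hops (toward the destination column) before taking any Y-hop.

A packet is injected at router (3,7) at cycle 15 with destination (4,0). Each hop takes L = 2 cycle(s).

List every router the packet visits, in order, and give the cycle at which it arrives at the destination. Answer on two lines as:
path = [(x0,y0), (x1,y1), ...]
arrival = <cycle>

path = [(3,7), (4,7), (4,6), (4,5), (4,4), (4,3), (4,2), (4,1), (4,0)]
arrival = 31

  0. router=(3,7) cycle=15 (inject)
  1. router=(4,7) cycle=17 dir=E
  2. router=(4,6) cycle=19 dir=S
  3. router=(4,5) cycle=21 dir=S
  4. router=(4,4) cycle=23 dir=S
  5. router=(4,3) cycle=25 dir=S
  6. router=(4,2) cycle=27 dir=S
  7. router=(4,1) cycle=29 dir=S
  8. router=(4,0) cycle=31 dir=S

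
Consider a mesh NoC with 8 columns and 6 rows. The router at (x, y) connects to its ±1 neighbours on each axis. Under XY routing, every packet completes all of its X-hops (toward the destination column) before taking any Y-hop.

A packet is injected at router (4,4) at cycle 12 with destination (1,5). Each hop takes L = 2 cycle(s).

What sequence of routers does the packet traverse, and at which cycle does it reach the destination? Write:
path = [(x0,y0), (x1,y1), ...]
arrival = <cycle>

hop 0: (4,4) @ cyc 12
hop 1: (3,4) @ cyc 14  [W]
hop 2: (2,4) @ cyc 16  [W]
hop 3: (1,4) @ cyc 18  [W]
hop 4: (1,5) @ cyc 20  [N]

path = [(4,4), (3,4), (2,4), (1,4), (1,5)]
arrival = 20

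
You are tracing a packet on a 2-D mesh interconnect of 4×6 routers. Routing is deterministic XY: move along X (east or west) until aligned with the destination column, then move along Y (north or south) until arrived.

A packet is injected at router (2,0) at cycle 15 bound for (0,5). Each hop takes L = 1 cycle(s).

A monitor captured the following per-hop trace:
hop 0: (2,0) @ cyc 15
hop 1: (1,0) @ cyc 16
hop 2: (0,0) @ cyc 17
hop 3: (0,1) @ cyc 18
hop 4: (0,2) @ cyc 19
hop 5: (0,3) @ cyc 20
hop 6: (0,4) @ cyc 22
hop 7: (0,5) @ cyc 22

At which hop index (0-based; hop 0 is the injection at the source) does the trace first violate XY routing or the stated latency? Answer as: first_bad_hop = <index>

check 1→ d=(-1,0) cyc+1: ok
check 2→ d=(-1,0) cyc+1: ok
check 3→ d=(0,1) cyc+1: ok
check 4→ d=(0,1) cyc+1: ok
check 5→ d=(0,1) cyc+1: ok
check 6→ d=(0,1) cyc+2: BAD: Δcyc=2≠L

first_bad_hop = 6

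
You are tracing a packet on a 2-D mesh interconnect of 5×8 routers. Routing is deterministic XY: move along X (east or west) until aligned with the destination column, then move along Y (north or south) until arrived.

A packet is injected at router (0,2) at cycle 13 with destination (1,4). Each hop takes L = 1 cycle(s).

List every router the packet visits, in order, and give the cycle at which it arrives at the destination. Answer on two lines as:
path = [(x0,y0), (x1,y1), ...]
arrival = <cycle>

path = [(0,2), (1,2), (1,3), (1,4)]
arrival = 16

[0] x=0 y=2 t=13
[1] x=1 y=2 t=14 →E
[2] x=1 y=3 t=15 →N
[3] x=1 y=4 t=16 →N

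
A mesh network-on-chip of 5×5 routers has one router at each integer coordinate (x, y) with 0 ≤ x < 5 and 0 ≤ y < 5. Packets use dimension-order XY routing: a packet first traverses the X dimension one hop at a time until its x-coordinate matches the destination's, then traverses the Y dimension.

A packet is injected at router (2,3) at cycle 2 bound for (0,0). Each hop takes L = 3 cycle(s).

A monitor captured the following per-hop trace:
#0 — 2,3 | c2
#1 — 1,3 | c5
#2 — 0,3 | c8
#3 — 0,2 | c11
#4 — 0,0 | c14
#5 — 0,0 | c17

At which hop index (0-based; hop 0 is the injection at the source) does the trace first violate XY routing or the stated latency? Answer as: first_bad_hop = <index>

first_bad_hop = 4

[1] (-1,+0) / 3c ⇒ ok
[2] (-1,+0) / 3c ⇒ ok
[3] (+0,-1) / 3c ⇒ ok
[4] (+0,-2) / 3c ⇒ BAD: non-unit step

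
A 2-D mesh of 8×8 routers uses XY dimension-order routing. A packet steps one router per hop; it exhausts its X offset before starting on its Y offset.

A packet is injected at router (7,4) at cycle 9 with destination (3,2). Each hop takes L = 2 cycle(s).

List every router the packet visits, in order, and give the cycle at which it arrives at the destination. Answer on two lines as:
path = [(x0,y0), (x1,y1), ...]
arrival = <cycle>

path = [(7,4), (6,4), (5,4), (4,4), (3,4), (3,3), (3,2)]
arrival = 21

  0. router=(7,4) cycle=9 (inject)
  1. router=(6,4) cycle=11 dir=W
  2. router=(5,4) cycle=13 dir=W
  3. router=(4,4) cycle=15 dir=W
  4. router=(3,4) cycle=17 dir=W
  5. router=(3,3) cycle=19 dir=S
  6. router=(3,2) cycle=21 dir=S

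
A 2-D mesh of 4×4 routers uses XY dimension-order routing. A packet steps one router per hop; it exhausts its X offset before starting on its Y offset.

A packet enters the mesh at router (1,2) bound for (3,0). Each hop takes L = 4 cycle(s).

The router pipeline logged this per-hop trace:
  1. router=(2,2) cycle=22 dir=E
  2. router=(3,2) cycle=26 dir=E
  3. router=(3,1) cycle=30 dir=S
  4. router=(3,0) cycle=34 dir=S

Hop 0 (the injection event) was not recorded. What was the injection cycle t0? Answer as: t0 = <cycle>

t0 = 18

Hop 1 reached at cycle 22; hop k is at t0 + k·L.
So t0 = 22 − 1·4 = 18.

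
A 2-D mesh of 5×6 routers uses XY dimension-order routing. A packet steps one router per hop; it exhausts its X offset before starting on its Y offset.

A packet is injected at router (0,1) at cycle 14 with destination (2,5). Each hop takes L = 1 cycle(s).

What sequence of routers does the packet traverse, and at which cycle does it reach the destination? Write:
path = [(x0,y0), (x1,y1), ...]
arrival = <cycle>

  0. router=(0,1) cycle=14 (inject)
  1. router=(1,1) cycle=15 dir=E
  2. router=(2,1) cycle=16 dir=E
  3. router=(2,2) cycle=17 dir=N
  4. router=(2,3) cycle=18 dir=N
  5. router=(2,4) cycle=19 dir=N
  6. router=(2,5) cycle=20 dir=N

path = [(0,1), (1,1), (2,1), (2,2), (2,3), (2,4), (2,5)]
arrival = 20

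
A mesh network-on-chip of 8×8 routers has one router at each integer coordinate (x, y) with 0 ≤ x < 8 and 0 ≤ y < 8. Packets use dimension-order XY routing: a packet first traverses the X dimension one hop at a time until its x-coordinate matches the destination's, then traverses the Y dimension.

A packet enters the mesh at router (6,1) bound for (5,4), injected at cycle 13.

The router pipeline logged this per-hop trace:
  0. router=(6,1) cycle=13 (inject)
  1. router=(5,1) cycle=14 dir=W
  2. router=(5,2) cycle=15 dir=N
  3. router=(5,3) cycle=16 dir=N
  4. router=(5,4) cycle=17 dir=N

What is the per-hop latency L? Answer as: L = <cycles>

From hop 0 (13) to hop 1 (14): +1 cycles.
One hop costs L cycles, so L = 1.

L = 1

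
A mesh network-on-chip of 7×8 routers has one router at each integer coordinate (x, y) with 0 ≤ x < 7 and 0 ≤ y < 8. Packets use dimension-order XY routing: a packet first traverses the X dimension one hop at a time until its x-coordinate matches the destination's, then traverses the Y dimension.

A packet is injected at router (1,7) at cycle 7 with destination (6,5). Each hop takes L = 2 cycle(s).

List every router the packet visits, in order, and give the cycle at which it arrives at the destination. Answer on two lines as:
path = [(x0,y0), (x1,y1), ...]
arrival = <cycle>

path = [(1,7), (2,7), (3,7), (4,7), (5,7), (6,7), (6,6), (6,5)]
arrival = 21

hop 0: (1,7) @ cyc 7
hop 1: (2,7) @ cyc 9  [E]
hop 2: (3,7) @ cyc 11  [E]
hop 3: (4,7) @ cyc 13  [E]
hop 4: (5,7) @ cyc 15  [E]
hop 5: (6,7) @ cyc 17  [E]
hop 6: (6,6) @ cyc 19  [S]
hop 7: (6,5) @ cyc 21  [S]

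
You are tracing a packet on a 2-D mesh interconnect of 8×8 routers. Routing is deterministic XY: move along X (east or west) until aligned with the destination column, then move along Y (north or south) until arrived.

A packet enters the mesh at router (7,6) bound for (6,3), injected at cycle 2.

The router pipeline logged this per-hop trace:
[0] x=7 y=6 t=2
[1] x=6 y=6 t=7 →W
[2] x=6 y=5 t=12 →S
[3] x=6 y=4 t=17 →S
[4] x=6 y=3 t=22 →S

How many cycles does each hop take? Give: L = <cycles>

L = 5

From hop 0 (2) to hop 1 (7): +5 cycles.
Per-hop latency L = Δcyc = 5.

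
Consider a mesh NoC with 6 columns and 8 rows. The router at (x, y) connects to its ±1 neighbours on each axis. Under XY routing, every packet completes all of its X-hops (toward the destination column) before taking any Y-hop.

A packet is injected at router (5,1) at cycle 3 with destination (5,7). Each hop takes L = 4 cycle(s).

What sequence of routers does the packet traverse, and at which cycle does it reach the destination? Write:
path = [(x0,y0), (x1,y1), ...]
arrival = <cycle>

t=3: at (5,1)
t=7: at (5,2) after N
t=11: at (5,3) after N
t=15: at (5,4) after N
t=19: at (5,5) after N
t=23: at (5,6) after N
t=27: at (5,7) after N

path = [(5,1), (5,2), (5,3), (5,4), (5,5), (5,6), (5,7)]
arrival = 27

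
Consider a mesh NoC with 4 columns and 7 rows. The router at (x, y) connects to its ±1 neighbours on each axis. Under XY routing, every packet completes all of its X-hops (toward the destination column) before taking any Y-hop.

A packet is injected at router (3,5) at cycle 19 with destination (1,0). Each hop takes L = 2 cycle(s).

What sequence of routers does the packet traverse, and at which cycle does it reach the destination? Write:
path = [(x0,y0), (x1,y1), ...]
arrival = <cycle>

[0] x=3 y=5 t=19
[1] x=2 y=5 t=21 →W
[2] x=1 y=5 t=23 →W
[3] x=1 y=4 t=25 →S
[4] x=1 y=3 t=27 →S
[5] x=1 y=2 t=29 →S
[6] x=1 y=1 t=31 →S
[7] x=1 y=0 t=33 →S

path = [(3,5), (2,5), (1,5), (1,4), (1,3), (1,2), (1,1), (1,0)]
arrival = 33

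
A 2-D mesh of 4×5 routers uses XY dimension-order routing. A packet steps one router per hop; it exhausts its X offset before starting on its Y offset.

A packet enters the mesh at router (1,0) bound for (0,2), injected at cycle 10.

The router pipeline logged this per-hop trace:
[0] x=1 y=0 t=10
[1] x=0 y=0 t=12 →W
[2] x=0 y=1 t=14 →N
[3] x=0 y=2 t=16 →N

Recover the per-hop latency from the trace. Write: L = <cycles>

L = 2

Δcyc across hop 0→1: 12 − 10 = 2.
Per-hop latency L = Δcyc = 2.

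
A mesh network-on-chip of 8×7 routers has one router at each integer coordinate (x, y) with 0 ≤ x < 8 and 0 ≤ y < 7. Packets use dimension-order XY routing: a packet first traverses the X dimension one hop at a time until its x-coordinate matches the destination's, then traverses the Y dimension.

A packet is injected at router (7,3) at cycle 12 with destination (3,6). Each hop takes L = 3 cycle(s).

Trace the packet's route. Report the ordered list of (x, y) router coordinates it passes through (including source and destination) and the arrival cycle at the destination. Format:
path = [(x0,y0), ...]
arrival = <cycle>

path = [(7,3), (6,3), (5,3), (4,3), (3,3), (3,4), (3,5), (3,6)]
arrival = 33

#0 — 7,3 | c12
#1 — 6,3 | c15 | W
#2 — 5,3 | c18 | W
#3 — 4,3 | c21 | W
#4 — 3,3 | c24 | W
#5 — 3,4 | c27 | N
#6 — 3,5 | c30 | N
#7 — 3,6 | c33 | N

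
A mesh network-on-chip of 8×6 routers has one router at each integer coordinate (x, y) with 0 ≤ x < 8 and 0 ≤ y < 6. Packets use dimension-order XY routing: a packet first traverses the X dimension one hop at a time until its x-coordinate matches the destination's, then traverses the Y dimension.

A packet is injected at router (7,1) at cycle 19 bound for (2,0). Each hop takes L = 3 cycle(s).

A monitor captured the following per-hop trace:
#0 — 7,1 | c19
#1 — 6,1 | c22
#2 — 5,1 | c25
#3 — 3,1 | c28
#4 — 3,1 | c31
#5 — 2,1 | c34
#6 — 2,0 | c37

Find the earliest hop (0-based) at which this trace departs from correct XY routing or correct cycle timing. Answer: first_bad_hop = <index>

check 1→ d=(-1,0) cyc+3: ok
check 2→ d=(-1,0) cyc+3: ok
check 3→ d=(-2,0) cyc+3: BAD: non-unit step

first_bad_hop = 3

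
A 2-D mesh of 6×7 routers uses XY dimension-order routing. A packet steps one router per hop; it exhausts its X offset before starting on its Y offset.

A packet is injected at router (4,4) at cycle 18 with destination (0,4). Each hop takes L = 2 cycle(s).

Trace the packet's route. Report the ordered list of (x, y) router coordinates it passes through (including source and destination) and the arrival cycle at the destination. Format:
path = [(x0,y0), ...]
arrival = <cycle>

path = [(4,4), (3,4), (2,4), (1,4), (0,4)]
arrival = 26

#0 — 4,4 | c18
#1 — 3,4 | c20 | W
#2 — 2,4 | c22 | W
#3 — 1,4 | c24 | W
#4 — 0,4 | c26 | W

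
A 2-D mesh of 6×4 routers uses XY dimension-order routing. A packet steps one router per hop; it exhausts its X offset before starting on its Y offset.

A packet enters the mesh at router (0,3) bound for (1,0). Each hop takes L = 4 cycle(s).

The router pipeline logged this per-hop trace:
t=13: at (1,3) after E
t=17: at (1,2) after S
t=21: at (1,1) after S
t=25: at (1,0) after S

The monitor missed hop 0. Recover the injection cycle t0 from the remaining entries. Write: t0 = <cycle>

cyc[1] = 13 and cyc[k] = t0 + k·L for every k.
Subtract one hop: t0 = 13 − 4 = 9.

t0 = 9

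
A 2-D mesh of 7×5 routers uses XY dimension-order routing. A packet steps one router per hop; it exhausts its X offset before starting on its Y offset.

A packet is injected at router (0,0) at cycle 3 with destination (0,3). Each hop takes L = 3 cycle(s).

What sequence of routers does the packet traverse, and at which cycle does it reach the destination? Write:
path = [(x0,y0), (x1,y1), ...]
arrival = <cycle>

path = [(0,0), (0,1), (0,2), (0,3)]
arrival = 12

#0 — 0,0 | c3
#1 — 0,1 | c6 | N
#2 — 0,2 | c9 | N
#3 — 0,3 | c12 | N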